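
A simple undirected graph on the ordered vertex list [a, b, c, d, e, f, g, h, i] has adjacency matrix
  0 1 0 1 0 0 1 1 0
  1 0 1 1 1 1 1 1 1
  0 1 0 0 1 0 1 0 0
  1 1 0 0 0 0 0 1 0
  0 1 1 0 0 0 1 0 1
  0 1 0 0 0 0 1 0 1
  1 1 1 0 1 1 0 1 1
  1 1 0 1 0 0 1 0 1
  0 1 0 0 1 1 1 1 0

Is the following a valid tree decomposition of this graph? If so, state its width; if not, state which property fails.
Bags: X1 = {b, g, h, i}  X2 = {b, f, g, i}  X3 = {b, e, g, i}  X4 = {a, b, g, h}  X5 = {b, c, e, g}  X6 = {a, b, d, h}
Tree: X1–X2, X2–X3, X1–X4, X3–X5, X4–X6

Checking the three conditions: (i) the bags cover all of {a, b, c, d, e, f, g, h, i}; (ii) for each edge, some bag contains both endpoints; (iii) the bags containing any fixed vertex form a subtree. All hold, so the decomposition is valid with width 4 − 1 = 3.

Yes; width 3.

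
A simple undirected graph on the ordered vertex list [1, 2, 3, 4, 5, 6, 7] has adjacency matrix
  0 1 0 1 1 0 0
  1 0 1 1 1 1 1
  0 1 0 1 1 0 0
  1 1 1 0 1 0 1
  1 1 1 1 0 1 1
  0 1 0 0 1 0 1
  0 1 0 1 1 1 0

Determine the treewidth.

A width-3 tree decomposition is:
Bags: B1 = {2, 3, 4, 5}  B2 = {2, 4, 5, 7}  B3 = {1, 2, 4, 5}  B4 = {2, 5, 6, 7}
Tree: B1–B2, B1–B3, B2–B4
The largest bag has 4 vertices, giving width 3; this decomposition certifies tw(G) ≤ 3. For the lower bound, the 4 vertices {1, 2, 4, 5} are pairwise adjacent, and any tree decomposition puts a clique entirely inside one bag — forcing width ≥ 3. Therefore the treewidth is 3.

3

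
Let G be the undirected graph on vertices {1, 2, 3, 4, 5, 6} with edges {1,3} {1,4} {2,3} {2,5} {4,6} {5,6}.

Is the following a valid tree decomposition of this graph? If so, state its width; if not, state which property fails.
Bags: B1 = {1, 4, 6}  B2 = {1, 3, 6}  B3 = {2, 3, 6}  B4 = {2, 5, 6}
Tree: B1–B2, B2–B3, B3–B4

Every vertex of G appears in some bag (union = {1, 2, 3, 4, 5, 6}); every edge is covered by a bag; and for each vertex v the set of bags containing v is connected in the bag tree. The decomposition is therefore valid. The largest bag has 3 vertices, so the width is 2.

Yes; width 2.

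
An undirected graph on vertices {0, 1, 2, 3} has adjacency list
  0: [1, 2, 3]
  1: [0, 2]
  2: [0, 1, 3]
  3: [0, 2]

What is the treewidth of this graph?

A width-2 tree decomposition is:
Bags: B1 = {0, 2, 3}  B2 = {0, 1, 2}
Tree: B1–B2
Each bag holds 3 vertices, so the decomposition has width 2, which upper-bounds the treewidth. For the lower bound, the 3 vertices {0, 1, 2} are pairwise adjacent, and any tree decomposition puts a clique entirely inside one bag — forcing width ≥ 2. Combining the bounds, tw(G) = 2.

2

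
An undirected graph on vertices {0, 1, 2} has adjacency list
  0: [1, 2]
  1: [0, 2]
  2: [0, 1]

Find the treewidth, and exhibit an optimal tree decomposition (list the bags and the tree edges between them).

Treewidth 2.
One optimal decomposition is:
Bags: B1 = {0, 1, 2}
Tree: (single bag)

With just one bag of size 3, the width is 3 − 1 = 2, so tw(G) ≤ 2. Conversely, {0, 1, 2} is a clique of size 3, and the vertices of any clique must share a bag in every tree decomposition; so some bag has ≥ 3 vertices and tw(G) ≥ 2. Combining the bounds, tw(G) = 2.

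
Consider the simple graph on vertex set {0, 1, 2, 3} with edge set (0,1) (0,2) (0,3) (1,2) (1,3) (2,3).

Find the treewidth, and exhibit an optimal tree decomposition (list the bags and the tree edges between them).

Treewidth 3.
One optimal decomposition is:
Bags: B1 = {0, 1, 2, 3}
Tree: (single bag)

With just one bag of size 4, the width is 4 − 1 = 3, so tw(G) ≤ 3. On the other hand G contains the 4-clique {0, 1, 2, 3}. A clique must lie in a single bag of any decomposition, so no decomposition can have width below 3. Combining the bounds, tw(G) = 3.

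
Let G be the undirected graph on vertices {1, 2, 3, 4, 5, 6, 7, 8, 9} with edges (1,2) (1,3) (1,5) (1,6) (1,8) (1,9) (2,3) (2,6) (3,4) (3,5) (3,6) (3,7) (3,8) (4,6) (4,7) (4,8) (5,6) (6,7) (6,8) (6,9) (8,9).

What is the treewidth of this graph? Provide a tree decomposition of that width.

Each bag holds 4 vertices, so the decomposition has width 3, which upper-bounds the treewidth. For the lower bound, the 4 vertices {1, 6, 8, 9} are pairwise adjacent, and any tree decomposition puts a clique entirely inside one bag — forcing width ≥ 3. Combining the bounds, tw(G) = 3.

Treewidth 3.
One such decomposition:
Bags: B1 = {3, 4, 6, 8}  B2 = {1, 3, 6, 8}  B3 = {3, 4, 6, 7}  B4 = {1, 2, 3, 6}  B5 = {1, 3, 5, 6}  B6 = {1, 6, 8, 9}
Tree: B1–B2, B1–B3, B2–B4, B4–B5, B2–B6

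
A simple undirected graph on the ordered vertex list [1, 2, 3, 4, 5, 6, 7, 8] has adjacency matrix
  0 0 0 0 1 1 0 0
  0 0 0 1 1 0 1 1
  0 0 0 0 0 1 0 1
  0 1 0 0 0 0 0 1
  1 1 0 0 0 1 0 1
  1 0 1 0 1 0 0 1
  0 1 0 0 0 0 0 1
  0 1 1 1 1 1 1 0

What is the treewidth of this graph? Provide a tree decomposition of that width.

The largest bag has 3 vertices, giving width 2; this decomposition certifies tw(G) ≤ 2. On the other hand G contains the 3-clique {2, 4, 8}. A clique must lie in a single bag of any decomposition, so no decomposition can have width below 2. The upper and lower bounds meet at 2, so that is the treewidth.

Treewidth 2.
One such decomposition:
Bags: B1 = {5, 6, 8}  B2 = {2, 5, 8}  B3 = {3, 6, 8}  B4 = {1, 5, 6}  B5 = {2, 4, 8}  B6 = {2, 7, 8}
Tree: B1–B2, B1–B3, B1–B4, B2–B5, B5–B6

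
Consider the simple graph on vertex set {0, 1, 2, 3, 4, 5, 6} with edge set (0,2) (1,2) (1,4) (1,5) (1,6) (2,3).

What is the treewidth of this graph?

A width-1 tree decomposition is:
Bags: B1 = {0, 2}  B2 = {1, 2}  B3 = {2, 3}  B4 = {1, 4}  B5 = {1, 6}  B6 = {1, 5}
Tree: B1–B2, B1–B3, B2–B4, B2–B5, B4–B6
Every bag has size at most 2, so the width is 2 − 1 = 1 and tw(G) ≤ 1. Since G has at least one edge (e.g. 0–2), it is not an edgeless graph, so tw(G) ≥ 1. The upper and lower bounds meet at 1, so that is the treewidth.

1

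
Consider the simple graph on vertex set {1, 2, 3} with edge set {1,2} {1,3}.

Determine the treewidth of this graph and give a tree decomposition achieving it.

Treewidth 1.
One optimal decomposition is:
Bags: B1 = {1, 2}  B2 = {1, 3}
Tree: B1–B2

Every bag has size at most 2, so the width is 2 − 1 = 1 and tw(G) ≤ 1. G has an edge, so its treewidth is at least 1. Combining the bounds, tw(G) = 1.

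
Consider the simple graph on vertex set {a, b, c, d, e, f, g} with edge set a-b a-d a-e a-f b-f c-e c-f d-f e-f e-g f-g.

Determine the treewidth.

A width-2 tree decomposition is:
Bags: B1 = {c, e, f}  B2 = {a, e, f}  B3 = {a, b, f}  B4 = {e, f, g}  B5 = {a, d, f}
Tree: B1–B2, B2–B3, B1–B4, B3–B5
Each bag holds 3 vertices, so the decomposition has width 2, which upper-bounds the treewidth. For the lower bound, the 3 vertices {e, f, g} are pairwise adjacent, and any tree decomposition puts a clique entirely inside one bag — forcing width ≥ 2. The upper and lower bounds meet at 2, so that is the treewidth.

2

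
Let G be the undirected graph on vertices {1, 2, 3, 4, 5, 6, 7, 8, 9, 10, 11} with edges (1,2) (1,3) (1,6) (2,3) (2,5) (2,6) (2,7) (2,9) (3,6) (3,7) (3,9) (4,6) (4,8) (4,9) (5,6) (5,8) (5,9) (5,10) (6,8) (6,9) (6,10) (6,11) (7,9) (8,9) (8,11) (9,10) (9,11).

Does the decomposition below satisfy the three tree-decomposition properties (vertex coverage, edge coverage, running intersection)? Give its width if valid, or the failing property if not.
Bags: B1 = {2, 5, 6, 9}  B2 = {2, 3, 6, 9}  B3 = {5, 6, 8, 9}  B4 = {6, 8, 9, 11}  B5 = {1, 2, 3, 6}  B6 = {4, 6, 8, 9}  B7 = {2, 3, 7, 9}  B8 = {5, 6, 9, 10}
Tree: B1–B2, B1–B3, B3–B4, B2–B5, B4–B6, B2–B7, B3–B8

Vertex coverage: the bags together contain {1, 2, 3, 4, 5, 6, 7, 8, 9, 10, 11}, the full vertex set. Edge coverage: each edge of G has both endpoints in at least one bag. Running intersection: for every vertex, the bags containing it form a connected subtree. All three properties hold, so this is a valid tree decomposition of width max|bag| − 1 = 3, and hence tw(G) ≤ 3.

Yes; width 3.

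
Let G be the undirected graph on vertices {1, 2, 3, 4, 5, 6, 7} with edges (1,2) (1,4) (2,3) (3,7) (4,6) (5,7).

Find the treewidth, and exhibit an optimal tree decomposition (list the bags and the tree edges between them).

Each bag holds 2 vertices, so the decomposition has width 1, which upper-bounds the treewidth. G has an edge, so its treewidth is at least 1. Hence tw(G) = 1 exactly.

Treewidth 1.
Bags: B1 = {5, 7}  B2 = {3, 7}  B3 = {2, 3}  B4 = {1, 2}  B5 = {1, 4}  B6 = {4, 6}
Tree: B1–B2, B2–B3, B3–B4, B4–B5, B5–B6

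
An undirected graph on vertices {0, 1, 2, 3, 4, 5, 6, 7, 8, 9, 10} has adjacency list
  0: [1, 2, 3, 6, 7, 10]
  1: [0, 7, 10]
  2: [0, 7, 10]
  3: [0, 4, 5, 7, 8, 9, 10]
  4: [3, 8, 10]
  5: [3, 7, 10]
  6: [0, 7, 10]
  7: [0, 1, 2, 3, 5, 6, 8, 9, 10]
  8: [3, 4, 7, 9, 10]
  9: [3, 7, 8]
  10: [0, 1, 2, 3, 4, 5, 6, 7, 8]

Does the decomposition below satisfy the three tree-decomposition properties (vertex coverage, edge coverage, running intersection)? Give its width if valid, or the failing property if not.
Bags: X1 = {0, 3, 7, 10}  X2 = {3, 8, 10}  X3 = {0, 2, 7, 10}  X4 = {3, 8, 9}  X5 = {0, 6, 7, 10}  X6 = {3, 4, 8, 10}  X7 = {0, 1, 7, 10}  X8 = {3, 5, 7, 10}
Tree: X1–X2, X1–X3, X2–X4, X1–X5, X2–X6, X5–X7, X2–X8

No — edge (7,8) lies in no bag.

A tree decomposition must satisfy three properties: every vertex lies in some bag; for every edge, both endpoints lie together in some bag; and for every vertex, the bags containing it form a connected subtree. Here edge (7,8) lies in no bag, so the decomposition is invalid.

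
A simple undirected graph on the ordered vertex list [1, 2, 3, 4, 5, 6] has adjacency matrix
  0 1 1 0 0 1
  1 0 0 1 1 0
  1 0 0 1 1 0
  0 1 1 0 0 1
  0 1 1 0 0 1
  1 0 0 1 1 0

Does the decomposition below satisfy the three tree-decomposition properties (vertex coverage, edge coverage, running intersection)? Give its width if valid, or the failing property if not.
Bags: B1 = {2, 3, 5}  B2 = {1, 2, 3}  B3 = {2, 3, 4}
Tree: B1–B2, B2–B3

A tree decomposition must satisfy three properties: every vertex lies in some bag; for every edge, both endpoints lie together in some bag; and for every vertex, the bags containing it form a connected subtree. Here vertex 6 appears in no bag, so the decomposition is invalid.

No — vertex 6 appears in no bag.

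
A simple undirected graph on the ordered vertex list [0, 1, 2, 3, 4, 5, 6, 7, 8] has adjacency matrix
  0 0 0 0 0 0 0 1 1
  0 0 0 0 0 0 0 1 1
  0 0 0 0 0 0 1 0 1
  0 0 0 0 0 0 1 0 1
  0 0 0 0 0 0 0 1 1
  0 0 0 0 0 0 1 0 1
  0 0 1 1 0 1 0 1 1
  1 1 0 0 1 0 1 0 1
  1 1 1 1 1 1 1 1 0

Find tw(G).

A width-2 tree decomposition is:
Bags: B1 = {5, 6, 8}  B2 = {3, 6, 8}  B3 = {6, 7, 8}  B4 = {4, 7, 8}  B5 = {1, 7, 8}  B6 = {2, 6, 8}  B7 = {0, 7, 8}
Tree: B1–B2, B1–B3, B3–B4, B4–B5, B2–B6, B3–B7
Every bag has size at most 3, so the width is 3 − 1 = 2 and tw(G) ≤ 2. Conversely, {0, 7, 8} is a clique of size 3, and the vertices of any clique must share a bag in every tree decomposition; so some bag has ≥ 3 vertices and tw(G) ≥ 2. Combining the bounds, tw(G) = 2.

2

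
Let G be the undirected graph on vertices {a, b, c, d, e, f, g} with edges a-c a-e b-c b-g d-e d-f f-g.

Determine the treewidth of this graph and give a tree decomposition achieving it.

Every bag has size at most 3, so the width is 3 − 1 = 2 and tw(G) ≤ 2. Since d–e–a–c–b–g–f–d is a cycle in G, G is not acyclic. Forests are exactly the graphs of treewidth ≤ 1, so tw(G) ≥ 2. Hence tw(G) = 2 exactly.

Treewidth 2.
Bags: B1 = {a, d, e}  B2 = {a, c, d}  B3 = {b, c, d}  B4 = {b, d, g}  B5 = {d, f, g}
Tree: B1–B2, B2–B3, B3–B4, B4–B5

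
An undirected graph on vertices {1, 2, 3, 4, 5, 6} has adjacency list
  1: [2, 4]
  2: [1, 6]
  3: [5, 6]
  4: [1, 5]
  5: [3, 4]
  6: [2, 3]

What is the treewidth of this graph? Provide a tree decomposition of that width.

Treewidth 2.
One such decomposition:
Bags: B1 = {1, 2, 4}  B2 = {2, 4, 5}  B3 = {2, 3, 5}  B4 = {2, 3, 6}
Tree: B1–B2, B2–B3, B3–B4

The largest bag has 3 vertices, giving width 2; this decomposition certifies tw(G) ≤ 2. The edges 2–1–4–5–3–6–2 form a cycle, so G is not a tree and its treewidth is at least 2. Therefore the treewidth is 2.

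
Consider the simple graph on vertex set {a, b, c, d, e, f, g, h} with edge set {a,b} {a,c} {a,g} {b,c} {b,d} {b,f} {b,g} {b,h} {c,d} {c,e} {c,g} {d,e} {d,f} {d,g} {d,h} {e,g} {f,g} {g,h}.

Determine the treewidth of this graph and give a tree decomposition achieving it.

Each bag holds 4 vertices, so the decomposition has width 3, which upper-bounds the treewidth. Conversely, {c, d, e, g} is a clique of size 4, and the vertices of any clique must share a bag in every tree decomposition; so some bag has ≥ 4 vertices and tw(G) ≥ 3. Therefore the treewidth is 3.

Treewidth 3.
One optimal decomposition is:
Bags: B1 = {b, c, d, g}  B2 = {b, d, f, g}  B3 = {c, d, e, g}  B4 = {a, b, c, g}  B5 = {b, d, g, h}
Tree: B1–B2, B1–B3, B1–B4, B1–B5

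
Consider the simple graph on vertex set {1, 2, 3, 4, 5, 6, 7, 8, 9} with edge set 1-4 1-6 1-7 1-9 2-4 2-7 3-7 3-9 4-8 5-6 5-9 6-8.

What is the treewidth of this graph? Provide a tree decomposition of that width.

Treewidth 3.
Bags: B1 = {4, 5, 6, 8}  B2 = {1, 4, 5, 6}  B3 = {1, 4, 5, 9}  B4 = {1, 2, 4, 9}  B5 = {1, 2, 7, 9}  B6 = {2, 3, 7, 9}
Tree: B1–B2, B2–B3, B3–B4, B4–B5, B5–B6

Every bag has size at most 4, so the width is 4 − 1 = 3 and tw(G) ≤ 3. For the lower bound: the 4 vertex sets {5,6,8}, {4}, {1}, {2,3,7,9} are disjoint, each induces a connected subgraph, and every pair is joined by at least one edge of G. Contracting each set to a single vertex therefore yields K_{4} as a minor, and since treewidth is minor-monotone, tw(G) ≥ tw(K_{4}) = 3. Hence tw(G) = 3 exactly.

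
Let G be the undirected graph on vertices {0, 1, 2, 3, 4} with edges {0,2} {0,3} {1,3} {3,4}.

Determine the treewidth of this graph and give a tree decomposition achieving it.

Treewidth 1.
One such decomposition:
Bags: B1 = {0, 3}  B2 = {3, 4}  B3 = {0, 2}  B4 = {1, 3}
Tree: B1–B2, B1–B3, B2–B4

Each bag holds 2 vertices, so the decomposition has width 1, which upper-bounds the treewidth. Any graph with an edge has treewidth ≥ 1, and G has the edge 3–0. Hence tw(G) = 1 exactly.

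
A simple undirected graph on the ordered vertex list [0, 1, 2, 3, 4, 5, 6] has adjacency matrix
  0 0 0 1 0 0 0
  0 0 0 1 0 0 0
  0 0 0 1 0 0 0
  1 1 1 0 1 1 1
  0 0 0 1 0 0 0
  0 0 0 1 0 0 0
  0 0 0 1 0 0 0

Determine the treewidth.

A width-1 tree decomposition is:
Bags: B1 = {3, 6}  B2 = {3, 5}  B3 = {0, 3}  B4 = {1, 3}  B5 = {3, 4}  B6 = {2, 3}
Tree: B1–B2, B1–B3, B3–B4, B3–B5, B5–B6
The largest bag has 2 vertices, giving width 1; this decomposition certifies tw(G) ≤ 1. Any graph with an edge has treewidth ≥ 1, and G has the edge 6–3. Combining the bounds, tw(G) = 1.

1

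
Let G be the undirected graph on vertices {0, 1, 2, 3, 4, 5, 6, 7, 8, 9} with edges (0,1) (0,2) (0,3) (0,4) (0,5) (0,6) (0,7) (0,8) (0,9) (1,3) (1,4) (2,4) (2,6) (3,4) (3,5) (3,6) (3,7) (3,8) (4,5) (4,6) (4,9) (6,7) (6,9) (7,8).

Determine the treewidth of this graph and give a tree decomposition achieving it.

Each bag holds 4 vertices, so the decomposition has width 3, which upper-bounds the treewidth. For the lower bound, the 4 vertices {0, 4, 6, 9} are pairwise adjacent, and any tree decomposition puts a clique entirely inside one bag — forcing width ≥ 3. Therefore the treewidth is 3.

Treewidth 3.
One such decomposition:
Bags: B1 = {0, 3, 4, 6}  B2 = {0, 2, 4, 6}  B3 = {0, 4, 6, 9}  B4 = {0, 3, 6, 7}  B5 = {0, 1, 3, 4}  B6 = {0, 3, 7, 8}  B7 = {0, 3, 4, 5}
Tree: B1–B2, B1–B3, B1–B4, B1–B5, B4–B6, B5–B7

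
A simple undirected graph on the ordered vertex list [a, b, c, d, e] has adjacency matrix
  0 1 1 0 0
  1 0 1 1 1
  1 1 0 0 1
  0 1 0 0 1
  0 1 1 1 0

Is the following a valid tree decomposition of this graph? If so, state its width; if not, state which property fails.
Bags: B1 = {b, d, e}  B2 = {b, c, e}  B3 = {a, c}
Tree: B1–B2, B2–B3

No — edge (b,a) lies in no bag.

A tree decomposition must satisfy three properties: every vertex lies in some bag; for every edge, both endpoints lie together in some bag; and for every vertex, the bags containing it form a connected subtree. Here edge (b,a) lies in no bag, so the decomposition is invalid.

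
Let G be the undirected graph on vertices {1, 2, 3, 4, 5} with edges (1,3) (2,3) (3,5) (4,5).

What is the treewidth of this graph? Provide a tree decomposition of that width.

The largest bag has 2 vertices, giving width 1; this decomposition certifies tw(G) ≤ 1. Since G has at least one edge (e.g. 3–2), it is not an edgeless graph, so tw(G) ≥ 1. The upper and lower bounds meet at 1, so that is the treewidth.

Treewidth 1.
Bags: B1 = {2, 3}  B2 = {3, 5}  B3 = {1, 3}  B4 = {4, 5}
Tree: B1–B2, B2–B3, B2–B4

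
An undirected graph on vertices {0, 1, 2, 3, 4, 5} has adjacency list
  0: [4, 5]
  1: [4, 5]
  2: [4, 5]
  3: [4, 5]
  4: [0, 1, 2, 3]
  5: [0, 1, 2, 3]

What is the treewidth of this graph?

2

A width-2 tree decomposition is:
Bags: B1 = {0, 4, 5}  B2 = {3, 4, 5}  B3 = {2, 4, 5}  B4 = {1, 4, 5}
Tree: B1–B2, B2–B3, B3–B4
Each bag holds 3 vertices, so the decomposition has width 2, which upper-bounds the treewidth. Since 5–0–4–3–5 is a cycle in G, G is not acyclic. Forests are exactly the graphs of treewidth ≤ 1, so tw(G) ≥ 2. Therefore the treewidth is 2.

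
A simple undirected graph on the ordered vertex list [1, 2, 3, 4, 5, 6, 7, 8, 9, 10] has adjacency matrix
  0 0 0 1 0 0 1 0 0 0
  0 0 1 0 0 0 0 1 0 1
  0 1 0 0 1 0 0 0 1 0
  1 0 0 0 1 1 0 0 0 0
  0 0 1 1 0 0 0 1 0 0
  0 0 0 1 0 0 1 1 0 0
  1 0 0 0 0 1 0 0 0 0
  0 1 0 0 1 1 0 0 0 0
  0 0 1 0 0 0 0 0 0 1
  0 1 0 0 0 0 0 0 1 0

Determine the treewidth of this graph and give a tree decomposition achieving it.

Treewidth 2.
One optimal decomposition is:
Bags: B1 = {3, 9, 10}  B2 = {2, 3, 10}  B3 = {2, 3, 5}  B4 = {2, 5, 8}  B5 = {4, 5, 8}  B6 = {4, 6, 8}  B7 = {1, 4, 6}  B8 = {1, 6, 7}
Tree: B1–B2, B2–B3, B3–B4, B4–B5, B5–B6, B6–B7, B7–B8

Every bag has size at most 3, so the width is 3 − 1 = 2 and tw(G) ≤ 2. The edges 9–10–2–3–9 form a cycle, so G is not a tree and its treewidth is at least 2. Hence tw(G) = 2 exactly.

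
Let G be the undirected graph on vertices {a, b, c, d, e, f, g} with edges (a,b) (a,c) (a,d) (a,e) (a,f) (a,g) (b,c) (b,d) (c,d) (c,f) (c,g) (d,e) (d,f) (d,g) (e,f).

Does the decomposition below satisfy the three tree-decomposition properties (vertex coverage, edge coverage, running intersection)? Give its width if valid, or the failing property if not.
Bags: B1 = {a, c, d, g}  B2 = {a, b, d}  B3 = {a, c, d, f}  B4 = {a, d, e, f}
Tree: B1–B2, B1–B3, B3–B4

A tree decomposition must satisfy three properties: every vertex lies in some bag; for every edge, both endpoints lie together in some bag; and for every vertex, the bags containing it form a connected subtree. Here edge (c,b) lies in no bag, so the decomposition is invalid.

No — edge (c,b) lies in no bag.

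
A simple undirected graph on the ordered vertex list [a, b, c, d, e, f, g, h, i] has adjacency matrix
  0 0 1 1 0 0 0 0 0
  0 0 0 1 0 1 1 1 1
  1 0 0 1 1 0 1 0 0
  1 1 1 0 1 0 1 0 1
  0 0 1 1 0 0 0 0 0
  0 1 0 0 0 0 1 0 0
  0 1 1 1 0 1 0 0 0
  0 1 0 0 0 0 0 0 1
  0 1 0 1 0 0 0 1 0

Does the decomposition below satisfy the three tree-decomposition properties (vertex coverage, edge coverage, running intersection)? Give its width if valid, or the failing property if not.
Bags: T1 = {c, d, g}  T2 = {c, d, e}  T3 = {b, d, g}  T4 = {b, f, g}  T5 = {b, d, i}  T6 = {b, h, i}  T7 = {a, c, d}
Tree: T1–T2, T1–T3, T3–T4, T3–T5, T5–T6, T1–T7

Vertex coverage: the bags together contain {a, b, c, d, e, f, g, h, i}, the full vertex set. Edge coverage: each edge of G has both endpoints in at least one bag. Running intersection: for every vertex, the bags containing it form a connected subtree. All three properties hold, so this is a valid tree decomposition of width max|bag| − 1 = 2, and hence tw(G) ≤ 2.

Yes; width 2.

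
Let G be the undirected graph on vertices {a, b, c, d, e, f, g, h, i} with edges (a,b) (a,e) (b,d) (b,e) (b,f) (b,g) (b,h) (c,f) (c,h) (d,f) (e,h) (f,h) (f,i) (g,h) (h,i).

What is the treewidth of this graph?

2

A width-2 tree decomposition is:
Bags: B1 = {b, f, h}  B2 = {c, f, h}  B3 = {f, h, i}  B4 = {b, d, f}  B5 = {b, e, h}  B6 = {a, b, e}  B7 = {b, g, h}
Tree: B1–B2, B1–B3, B1–B4, B1–B5, B5–B6, B5–B7
Every bag has size at most 3, so the width is 3 − 1 = 2 and tw(G) ≤ 2. On the other hand G contains the 3-clique {b, d, f}. A clique must lie in a single bag of any decomposition, so no decomposition can have width below 2. Therefore the treewidth is 2.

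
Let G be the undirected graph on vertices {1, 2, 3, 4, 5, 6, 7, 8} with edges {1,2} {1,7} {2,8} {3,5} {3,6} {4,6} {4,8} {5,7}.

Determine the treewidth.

2

A width-2 tree decomposition is:
Bags: B1 = {3, 4, 6}  B2 = {3, 4, 8}  B3 = {2, 3, 8}  B4 = {1, 2, 3}  B5 = {1, 3, 7}  B6 = {3, 5, 7}
Tree: B1–B2, B2–B3, B3–B4, B4–B5, B5–B6
Every bag has size at most 3, so the width is 3 − 1 = 2 and tw(G) ≤ 2. For the lower bound, G contains the cycle 3–6–4–8–2–1–7–5–3, so G is not a forest; only forests have treewidth ≤ 1, hence tw(G) ≥ 2. Hence tw(G) = 2 exactly.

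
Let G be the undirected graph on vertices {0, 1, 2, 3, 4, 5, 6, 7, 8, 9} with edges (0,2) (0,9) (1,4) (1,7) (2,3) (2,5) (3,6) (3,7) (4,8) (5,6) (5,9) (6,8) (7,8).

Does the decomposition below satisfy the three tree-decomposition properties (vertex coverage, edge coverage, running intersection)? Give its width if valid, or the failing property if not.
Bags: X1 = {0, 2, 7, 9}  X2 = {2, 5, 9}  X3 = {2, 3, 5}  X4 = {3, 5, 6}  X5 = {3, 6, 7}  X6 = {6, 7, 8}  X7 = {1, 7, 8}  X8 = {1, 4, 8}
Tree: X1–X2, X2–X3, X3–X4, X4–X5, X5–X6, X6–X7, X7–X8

No — bags containing vertex 7 are not connected in the tree.

A tree decomposition must satisfy three properties: every vertex lies in some bag; for every edge, both endpoints lie together in some bag; and for every vertex, the bags containing it form a connected subtree. Here bags containing vertex 7 are not connected in the tree, so the decomposition is invalid.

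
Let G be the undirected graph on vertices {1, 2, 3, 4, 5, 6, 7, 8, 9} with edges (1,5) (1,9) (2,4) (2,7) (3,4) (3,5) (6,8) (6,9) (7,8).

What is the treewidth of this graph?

A width-2 tree decomposition is:
Bags: B1 = {2, 4, 7}  B2 = {4, 7, 8}  B3 = {4, 6, 8}  B4 = {4, 6, 9}  B5 = {1, 4, 9}  B6 = {1, 4, 5}  B7 = {3, 4, 5}
Tree: B1–B2, B2–B3, B3–B4, B4–B5, B5–B6, B6–B7
Each bag holds 3 vertices, so the decomposition has width 2, which upper-bounds the treewidth. The edges 4–2–7–8–6–9–1–5–3–4 form a cycle, so G is not a tree and its treewidth is at least 2. Hence tw(G) = 2 exactly.

2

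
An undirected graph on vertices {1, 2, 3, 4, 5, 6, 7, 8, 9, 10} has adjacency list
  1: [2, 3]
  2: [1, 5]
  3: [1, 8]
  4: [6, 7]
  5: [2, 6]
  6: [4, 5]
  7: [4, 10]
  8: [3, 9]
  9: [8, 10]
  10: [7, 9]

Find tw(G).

2

A width-2 tree decomposition is:
Bags: B1 = {2, 5, 6}  B2 = {1, 2, 6}  B3 = {1, 3, 6}  B4 = {3, 6, 8}  B5 = {6, 8, 9}  B6 = {6, 9, 10}  B7 = {6, 7, 10}  B8 = {4, 6, 7}
Tree: B1–B2, B2–B3, B3–B4, B4–B5, B5–B6, B6–B7, B7–B8
Every bag has size at most 3, so the width is 3 − 1 = 2 and tw(G) ≤ 2. For the lower bound, G contains the cycle 6–5–2–1–3–8–9–10–7–4–6, so G is not a forest; only forests have treewidth ≤ 1, hence tw(G) ≥ 2. Combining the bounds, tw(G) = 2.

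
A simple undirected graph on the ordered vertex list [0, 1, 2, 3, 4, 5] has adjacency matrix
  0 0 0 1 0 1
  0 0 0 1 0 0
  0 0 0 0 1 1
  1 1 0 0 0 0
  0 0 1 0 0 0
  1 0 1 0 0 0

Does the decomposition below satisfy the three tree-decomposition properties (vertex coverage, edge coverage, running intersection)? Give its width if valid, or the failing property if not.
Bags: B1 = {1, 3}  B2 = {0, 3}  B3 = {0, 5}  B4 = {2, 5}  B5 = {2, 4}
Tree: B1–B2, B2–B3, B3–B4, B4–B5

Yes; width 1.

Every vertex of G appears in some bag (union = {0, 1, 2, 3, 4, 5}); every edge is covered by a bag; and for each vertex v the set of bags containing v is connected in the bag tree. The decomposition is therefore valid. The largest bag has 2 vertices, so the width is 1.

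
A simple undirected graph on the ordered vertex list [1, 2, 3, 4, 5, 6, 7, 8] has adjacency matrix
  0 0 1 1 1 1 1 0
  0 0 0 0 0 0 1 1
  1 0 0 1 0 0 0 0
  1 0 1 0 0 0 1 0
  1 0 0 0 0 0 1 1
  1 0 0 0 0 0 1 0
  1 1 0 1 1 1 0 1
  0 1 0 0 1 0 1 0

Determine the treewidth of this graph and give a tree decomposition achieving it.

Each bag holds 3 vertices, so the decomposition has width 2, which upper-bounds the treewidth. For the lower bound, the 3 vertices {1, 3, 4} are pairwise adjacent, and any tree decomposition puts a clique entirely inside one bag — forcing width ≥ 2. Hence tw(G) = 2 exactly.

Treewidth 2.
One optimal decomposition is:
Bags: B1 = {1, 5, 7}  B2 = {1, 6, 7}  B3 = {1, 4, 7}  B4 = {1, 3, 4}  B5 = {5, 7, 8}  B6 = {2, 7, 8}
Tree: B1–B2, B2–B3, B3–B4, B1–B5, B5–B6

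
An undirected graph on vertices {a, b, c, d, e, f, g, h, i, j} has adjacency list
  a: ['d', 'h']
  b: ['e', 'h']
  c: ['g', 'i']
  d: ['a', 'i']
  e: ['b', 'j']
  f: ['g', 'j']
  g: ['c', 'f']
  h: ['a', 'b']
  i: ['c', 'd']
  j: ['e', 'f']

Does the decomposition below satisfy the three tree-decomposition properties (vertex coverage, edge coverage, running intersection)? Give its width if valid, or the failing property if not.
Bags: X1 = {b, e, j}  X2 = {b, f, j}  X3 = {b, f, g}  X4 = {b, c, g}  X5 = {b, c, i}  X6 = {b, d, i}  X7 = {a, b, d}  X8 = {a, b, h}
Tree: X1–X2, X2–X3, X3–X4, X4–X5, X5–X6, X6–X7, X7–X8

Yes; width 2.

Every vertex of G appears in some bag (union = {a, b, c, d, e, f, g, h, i, j}); every edge is covered by a bag; and for each vertex v the set of bags containing v is connected in the bag tree. The decomposition is therefore valid. The largest bag has 3 vertices, so the width is 2.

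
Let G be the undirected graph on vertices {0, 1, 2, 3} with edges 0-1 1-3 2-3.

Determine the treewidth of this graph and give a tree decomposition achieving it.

The largest bag has 2 vertices, giving width 1; this decomposition certifies tw(G) ≤ 1. Any graph with an edge has treewidth ≥ 1, and G has the edge 0–1. Combining the bounds, tw(G) = 1.

Treewidth 1.
Bags: B1 = {0, 1}  B2 = {1, 3}  B3 = {2, 3}
Tree: B1–B2, B2–B3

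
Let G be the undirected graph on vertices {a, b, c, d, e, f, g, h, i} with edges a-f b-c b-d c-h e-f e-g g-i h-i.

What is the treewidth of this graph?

A width-1 tree decomposition is:
Bags: B1 = {b, d}  B2 = {b, c}  B3 = {c, h}  B4 = {h, i}  B5 = {g, i}  B6 = {e, g}  B7 = {e, f}  B8 = {a, f}
Tree: B1–B2, B2–B3, B3–B4, B4–B5, B5–B6, B6–B7, B7–B8
The largest bag has 2 vertices, giving width 1; this decomposition certifies tw(G) ≤ 1. Any graph with an edge has treewidth ≥ 1, and G has the edge d–b. Combining the bounds, tw(G) = 1.

1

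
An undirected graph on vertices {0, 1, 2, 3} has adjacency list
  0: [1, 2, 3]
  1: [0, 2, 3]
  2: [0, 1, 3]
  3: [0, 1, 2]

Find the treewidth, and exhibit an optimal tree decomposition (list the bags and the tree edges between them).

A single bag containing all 4 vertices is trivially a valid decomposition of width 3. Conversely, {0, 1, 2, 3} is a clique of size 4, and the vertices of any clique must share a bag in every tree decomposition; so some bag has ≥ 4 vertices and tw(G) ≥ 3. Hence tw(G) = 3 exactly.

Treewidth 3.
Bags: B1 = {0, 1, 2, 3}
Tree: (single bag)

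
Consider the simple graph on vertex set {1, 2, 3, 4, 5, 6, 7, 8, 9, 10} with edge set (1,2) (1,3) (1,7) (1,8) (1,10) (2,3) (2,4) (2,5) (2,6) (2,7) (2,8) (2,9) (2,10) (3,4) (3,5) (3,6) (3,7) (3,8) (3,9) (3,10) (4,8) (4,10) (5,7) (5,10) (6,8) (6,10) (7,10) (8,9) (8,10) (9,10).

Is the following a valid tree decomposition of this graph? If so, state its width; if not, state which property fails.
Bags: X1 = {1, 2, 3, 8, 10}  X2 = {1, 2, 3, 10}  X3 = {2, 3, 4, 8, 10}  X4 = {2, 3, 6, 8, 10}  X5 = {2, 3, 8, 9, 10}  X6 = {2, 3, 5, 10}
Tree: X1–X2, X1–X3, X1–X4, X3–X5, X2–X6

No — vertex 7 appears in no bag.

A tree decomposition must satisfy three properties: every vertex lies in some bag; for every edge, both endpoints lie together in some bag; and for every vertex, the bags containing it form a connected subtree. Here vertex 7 appears in no bag, so the decomposition is invalid.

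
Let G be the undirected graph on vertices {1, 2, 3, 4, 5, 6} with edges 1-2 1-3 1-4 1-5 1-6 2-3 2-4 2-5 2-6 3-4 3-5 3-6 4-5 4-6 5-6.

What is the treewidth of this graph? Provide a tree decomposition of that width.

Treewidth 5.
One optimal decomposition is:
Bags: B1 = {1, 2, 3, 4, 5, 6}
Tree: (single bag)

With just one bag of size 6, the width is 6 − 1 = 5, so tw(G) ≤ 5. On the other hand G contains the 6-clique {1, 2, 3, 4, 5, 6}. A clique must lie in a single bag of any decomposition, so no decomposition can have width below 5. The upper and lower bounds meet at 5, so that is the treewidth.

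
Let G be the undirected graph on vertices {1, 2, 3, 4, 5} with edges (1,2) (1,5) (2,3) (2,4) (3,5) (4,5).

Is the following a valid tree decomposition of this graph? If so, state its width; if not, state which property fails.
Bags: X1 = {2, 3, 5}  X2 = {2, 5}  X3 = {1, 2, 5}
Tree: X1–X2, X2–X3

No — vertex 4 appears in no bag.

A tree decomposition must satisfy three properties: every vertex lies in some bag; for every edge, both endpoints lie together in some bag; and for every vertex, the bags containing it form a connected subtree. Here vertex 4 appears in no bag, so the decomposition is invalid.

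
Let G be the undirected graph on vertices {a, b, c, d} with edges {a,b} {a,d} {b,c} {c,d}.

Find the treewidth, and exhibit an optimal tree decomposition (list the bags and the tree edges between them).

The largest bag has 3 vertices, giving width 2; this decomposition certifies tw(G) ≤ 2. Since a–d–c–b–a is a cycle in G, G is not acyclic. Forests are exactly the graphs of treewidth ≤ 1, so tw(G) ≥ 2. Hence tw(G) = 2 exactly.

Treewidth 2.
One optimal decomposition is:
Bags: B1 = {a, c, d}  B2 = {a, b, c}
Tree: B1–B2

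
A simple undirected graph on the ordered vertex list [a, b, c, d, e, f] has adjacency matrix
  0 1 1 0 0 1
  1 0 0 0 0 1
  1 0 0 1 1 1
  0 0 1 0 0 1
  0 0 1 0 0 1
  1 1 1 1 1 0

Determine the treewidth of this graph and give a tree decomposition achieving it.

Each bag holds 3 vertices, so the decomposition has width 2, which upper-bounds the treewidth. On the other hand G contains the 3-clique {c, d, f}. A clique must lie in a single bag of any decomposition, so no decomposition can have width below 2. Hence tw(G) = 2 exactly.

Treewidth 2.
One such decomposition:
Bags: B1 = {c, e, f}  B2 = {a, c, f}  B3 = {c, d, f}  B4 = {a, b, f}
Tree: B1–B2, B1–B3, B2–B4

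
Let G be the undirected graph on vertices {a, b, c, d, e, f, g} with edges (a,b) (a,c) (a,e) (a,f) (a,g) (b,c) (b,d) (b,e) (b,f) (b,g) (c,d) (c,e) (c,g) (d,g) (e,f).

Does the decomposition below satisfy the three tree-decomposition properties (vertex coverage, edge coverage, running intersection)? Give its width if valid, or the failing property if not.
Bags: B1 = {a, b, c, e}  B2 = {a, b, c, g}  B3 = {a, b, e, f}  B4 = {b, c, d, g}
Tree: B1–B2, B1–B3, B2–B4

Yes; width 3.

Vertex coverage: the bags together contain {a, b, c, d, e, f, g}, the full vertex set. Edge coverage: each edge of G has both endpoints in at least one bag. Running intersection: for every vertex, the bags containing it form a connected subtree. All three properties hold, so this is a valid tree decomposition of width max|bag| − 1 = 3, and hence tw(G) ≤ 3.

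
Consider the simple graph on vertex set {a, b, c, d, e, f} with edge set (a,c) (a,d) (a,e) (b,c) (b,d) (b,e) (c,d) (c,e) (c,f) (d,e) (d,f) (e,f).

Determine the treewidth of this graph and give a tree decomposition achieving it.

Treewidth 3.
One such decomposition:
Bags: B1 = {a, c, d, e}  B2 = {c, d, e, f}  B3 = {b, c, d, e}
Tree: B1–B2, B2–B3

The largest bag has 4 vertices, giving width 3; this decomposition certifies tw(G) ≤ 3. On the other hand G contains the 4-clique {a, c, d, e}. A clique must lie in a single bag of any decomposition, so no decomposition can have width below 3. Combining the bounds, tw(G) = 3.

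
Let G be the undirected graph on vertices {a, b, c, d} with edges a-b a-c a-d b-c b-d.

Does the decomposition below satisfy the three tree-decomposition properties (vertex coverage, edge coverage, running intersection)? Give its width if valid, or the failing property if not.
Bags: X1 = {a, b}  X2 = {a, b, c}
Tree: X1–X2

A tree decomposition must satisfy three properties: every vertex lies in some bag; for every edge, both endpoints lie together in some bag; and for every vertex, the bags containing it form a connected subtree. Here vertex d appears in no bag, so the decomposition is invalid.

No — vertex d appears in no bag.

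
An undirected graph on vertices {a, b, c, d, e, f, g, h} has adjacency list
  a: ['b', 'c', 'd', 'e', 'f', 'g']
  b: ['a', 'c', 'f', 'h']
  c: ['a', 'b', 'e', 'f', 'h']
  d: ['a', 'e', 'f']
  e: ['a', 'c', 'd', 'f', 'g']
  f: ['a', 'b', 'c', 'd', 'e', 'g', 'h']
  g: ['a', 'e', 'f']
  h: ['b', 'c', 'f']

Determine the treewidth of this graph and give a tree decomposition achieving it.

Treewidth 3.
One optimal decomposition is:
Bags: B1 = {a, d, e, f}  B2 = {a, c, e, f}  B3 = {a, b, c, f}  B4 = {b, c, f, h}  B5 = {a, e, f, g}
Tree: B1–B2, B2–B3, B3–B4, B1–B5

The largest bag has 4 vertices, giving width 3; this decomposition certifies tw(G) ≤ 3. For the lower bound, the 4 vertices {b, c, f, h} are pairwise adjacent, and any tree decomposition puts a clique entirely inside one bag — forcing width ≥ 3. The upper and lower bounds meet at 3, so that is the treewidth.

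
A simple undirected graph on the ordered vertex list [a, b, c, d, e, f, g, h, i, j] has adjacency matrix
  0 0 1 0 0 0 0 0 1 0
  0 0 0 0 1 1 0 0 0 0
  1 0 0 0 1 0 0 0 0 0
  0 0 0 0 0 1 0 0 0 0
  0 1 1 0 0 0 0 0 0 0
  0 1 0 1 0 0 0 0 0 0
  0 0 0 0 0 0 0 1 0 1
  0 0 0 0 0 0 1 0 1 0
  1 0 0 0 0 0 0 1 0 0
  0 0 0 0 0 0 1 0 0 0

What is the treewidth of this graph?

1

A width-1 tree decomposition is:
Bags: B1 = {d, f}  B2 = {b, f}  B3 = {b, e}  B4 = {c, e}  B5 = {a, c}  B6 = {a, i}  B7 = {h, i}  B8 = {g, h}  B9 = {g, j}
Tree: B1–B2, B2–B3, B3–B4, B4–B5, B5–B6, B6–B7, B7–B8, B8–B9
The largest bag has 2 vertices, giving width 1; this decomposition certifies tw(G) ≤ 1. G has an edge, so its treewidth is at least 1. Combining the bounds, tw(G) = 1.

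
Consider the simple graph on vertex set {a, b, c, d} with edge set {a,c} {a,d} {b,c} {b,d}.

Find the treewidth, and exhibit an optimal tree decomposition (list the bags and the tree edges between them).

Treewidth 2.
One such decomposition:
Bags: B1 = {b, c, d}  B2 = {a, c, d}
Tree: B1–B2

Every bag has size at most 3, so the width is 3 − 1 = 2 and tw(G) ≤ 2. Since d–b–c–a–d is a cycle in G, G is not acyclic. Forests are exactly the graphs of treewidth ≤ 1, so tw(G) ≥ 2. Combining the bounds, tw(G) = 2.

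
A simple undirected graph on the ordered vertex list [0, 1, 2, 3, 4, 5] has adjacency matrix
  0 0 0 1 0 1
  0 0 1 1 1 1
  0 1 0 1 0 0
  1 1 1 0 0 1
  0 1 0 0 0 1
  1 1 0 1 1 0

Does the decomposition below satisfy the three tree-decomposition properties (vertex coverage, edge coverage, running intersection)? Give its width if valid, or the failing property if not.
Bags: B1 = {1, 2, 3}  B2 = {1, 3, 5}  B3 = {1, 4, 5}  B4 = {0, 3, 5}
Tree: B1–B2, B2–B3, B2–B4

Checking the three conditions: (i) the bags cover all of {0, 1, 2, 3, 4, 5}; (ii) for each edge, some bag contains both endpoints; (iii) the bags containing any fixed vertex form a subtree. All hold, so the decomposition is valid with width 3 − 1 = 2.

Yes; width 2.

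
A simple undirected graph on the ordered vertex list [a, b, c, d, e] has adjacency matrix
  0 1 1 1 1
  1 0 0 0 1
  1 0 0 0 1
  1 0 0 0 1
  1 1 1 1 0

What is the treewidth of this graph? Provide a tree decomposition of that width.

Treewidth 2.
One such decomposition:
Bags: B1 = {a, c, e}  B2 = {a, b, e}  B3 = {a, d, e}
Tree: B1–B2, B1–B3

The largest bag has 3 vertices, giving width 2; this decomposition certifies tw(G) ≤ 2. For the lower bound, the 3 vertices {a, d, e} are pairwise adjacent, and any tree decomposition puts a clique entirely inside one bag — forcing width ≥ 2. Hence tw(G) = 2 exactly.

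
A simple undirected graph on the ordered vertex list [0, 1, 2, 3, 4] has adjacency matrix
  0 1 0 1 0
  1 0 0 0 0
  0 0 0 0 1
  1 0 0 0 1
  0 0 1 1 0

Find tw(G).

1

A width-1 tree decomposition is:
Bags: B1 = {2, 4}  B2 = {3, 4}  B3 = {0, 3}  B4 = {0, 1}
Tree: B1–B2, B2–B3, B3–B4
Each bag holds 2 vertices, so the decomposition has width 1, which upper-bounds the treewidth. Since G has at least one edge (e.g. 2–4), it is not an edgeless graph, so tw(G) ≥ 1. Therefore the treewidth is 1.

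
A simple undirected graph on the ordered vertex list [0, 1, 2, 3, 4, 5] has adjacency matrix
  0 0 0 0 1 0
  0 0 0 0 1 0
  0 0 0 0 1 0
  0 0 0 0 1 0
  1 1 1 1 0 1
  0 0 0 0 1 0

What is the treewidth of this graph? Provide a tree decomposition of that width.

The largest bag has 2 vertices, giving width 1; this decomposition certifies tw(G) ≤ 1. Any graph with an edge has treewidth ≥ 1, and G has the edge 4–0. Hence tw(G) = 1 exactly.

Treewidth 1.
One such decomposition:
Bags: B1 = {0, 4}  B2 = {1, 4}  B3 = {4, 5}  B4 = {2, 4}  B5 = {3, 4}
Tree: B1–B2, B2–B3, B2–B4, B2–B5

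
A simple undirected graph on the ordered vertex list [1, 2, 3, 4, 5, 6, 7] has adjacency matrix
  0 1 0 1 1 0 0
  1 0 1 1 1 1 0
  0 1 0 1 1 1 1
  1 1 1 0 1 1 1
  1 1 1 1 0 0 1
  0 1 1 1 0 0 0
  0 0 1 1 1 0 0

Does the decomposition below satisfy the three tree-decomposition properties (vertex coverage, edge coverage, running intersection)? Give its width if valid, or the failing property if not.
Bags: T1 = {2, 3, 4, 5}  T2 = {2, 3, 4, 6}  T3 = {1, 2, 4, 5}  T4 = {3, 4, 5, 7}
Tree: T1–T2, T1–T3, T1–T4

Yes; width 3.

Every vertex of G appears in some bag (union = {1, 2, 3, 4, 5, 6, 7}); every edge is covered by a bag; and for each vertex v the set of bags containing v is connected in the bag tree. The decomposition is therefore valid. The largest bag has 4 vertices, so the width is 3.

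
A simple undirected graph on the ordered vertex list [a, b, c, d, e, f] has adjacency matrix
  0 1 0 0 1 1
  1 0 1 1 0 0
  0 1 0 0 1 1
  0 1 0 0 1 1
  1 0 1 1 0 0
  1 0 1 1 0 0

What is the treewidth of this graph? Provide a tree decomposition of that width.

Treewidth 3.
Bags: B1 = {a, c, d, e}  B2 = {a, c, d, f}  B3 = {a, b, c, d}
Tree: B1–B2, B2–B3

Each bag holds 4 vertices, so the decomposition has width 3, which upper-bounds the treewidth. For the lower bound: the 4 vertex sets {a,e}, {d,f}, {c}, {b} are disjoint, each induces a connected subgraph, and every pair is joined by at least one edge of G. Contracting each set to a single vertex therefore yields K_{4} as a minor, and since treewidth is minor-monotone, tw(G) ≥ tw(K_{4}) = 3. Therefore the treewidth is 3.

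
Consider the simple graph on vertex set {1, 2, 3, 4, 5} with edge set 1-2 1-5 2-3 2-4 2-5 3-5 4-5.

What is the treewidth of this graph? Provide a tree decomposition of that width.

Treewidth 2.
One such decomposition:
Bags: B1 = {2, 3, 5}  B2 = {1, 2, 5}  B3 = {2, 4, 5}
Tree: B1–B2, B2–B3

The largest bag has 3 vertices, giving width 2; this decomposition certifies tw(G) ≤ 2. On the other hand G contains the 3-clique {1, 2, 5}. A clique must lie in a single bag of any decomposition, so no decomposition can have width below 2. The upper and lower bounds meet at 2, so that is the treewidth.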